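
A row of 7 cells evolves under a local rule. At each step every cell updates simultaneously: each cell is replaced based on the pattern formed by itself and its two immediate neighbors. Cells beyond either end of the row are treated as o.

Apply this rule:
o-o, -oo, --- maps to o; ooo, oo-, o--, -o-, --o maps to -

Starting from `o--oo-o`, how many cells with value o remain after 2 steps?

3

---o-oo
-o--oo-
count of o: 3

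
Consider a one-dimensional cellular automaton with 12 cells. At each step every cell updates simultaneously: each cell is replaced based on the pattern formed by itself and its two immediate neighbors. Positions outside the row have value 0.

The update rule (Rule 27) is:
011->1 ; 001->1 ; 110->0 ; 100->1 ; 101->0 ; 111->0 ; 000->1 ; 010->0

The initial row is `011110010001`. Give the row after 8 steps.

110001101110
101111001001
001000110110
110111100101
100100011000
011011110111
110010000100
101101111011

101101111011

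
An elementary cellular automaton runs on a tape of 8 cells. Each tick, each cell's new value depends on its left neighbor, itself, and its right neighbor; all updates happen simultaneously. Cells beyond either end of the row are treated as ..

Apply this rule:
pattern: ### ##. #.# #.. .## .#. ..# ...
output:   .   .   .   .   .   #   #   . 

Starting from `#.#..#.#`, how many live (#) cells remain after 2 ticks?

tick 1: #.#.##.#
tick 2: #.#....#
count of #: 3

3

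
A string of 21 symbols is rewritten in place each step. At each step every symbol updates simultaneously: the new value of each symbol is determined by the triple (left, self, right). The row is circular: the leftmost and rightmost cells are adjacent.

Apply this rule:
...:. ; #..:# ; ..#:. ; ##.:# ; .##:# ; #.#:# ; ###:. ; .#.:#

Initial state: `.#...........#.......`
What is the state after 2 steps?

.###.........###.....

.##..........##......
.###.........###.....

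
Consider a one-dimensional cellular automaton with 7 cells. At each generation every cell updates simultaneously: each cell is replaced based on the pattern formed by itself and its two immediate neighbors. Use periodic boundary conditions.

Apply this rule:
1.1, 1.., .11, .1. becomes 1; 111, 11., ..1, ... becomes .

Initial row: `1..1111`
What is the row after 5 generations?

generation 1: .1.1...
generation 2: .1111..
generation 3: .1...1.
generation 4: .11..11
generation 5: 11.1.1.

11.1.1.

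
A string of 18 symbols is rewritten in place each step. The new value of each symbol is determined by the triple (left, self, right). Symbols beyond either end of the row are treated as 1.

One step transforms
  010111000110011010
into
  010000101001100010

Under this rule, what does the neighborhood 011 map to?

At position 3 the neighborhood is 011; the next row has 0 there.

0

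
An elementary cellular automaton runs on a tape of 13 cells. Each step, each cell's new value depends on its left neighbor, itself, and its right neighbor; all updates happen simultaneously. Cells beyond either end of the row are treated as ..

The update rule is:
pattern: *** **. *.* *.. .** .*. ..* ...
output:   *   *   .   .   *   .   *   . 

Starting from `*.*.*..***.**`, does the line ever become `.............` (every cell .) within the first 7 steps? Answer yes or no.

......****.**
.....*****.**
....******.**
...*******.**
..********.**
.*********.**
**********.**
step 7 is **********.**, still not uniform .

no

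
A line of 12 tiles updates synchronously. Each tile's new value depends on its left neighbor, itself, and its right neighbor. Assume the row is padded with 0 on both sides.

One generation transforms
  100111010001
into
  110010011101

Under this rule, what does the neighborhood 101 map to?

0

At position 6 the neighborhood is 101; the next row has 0 there.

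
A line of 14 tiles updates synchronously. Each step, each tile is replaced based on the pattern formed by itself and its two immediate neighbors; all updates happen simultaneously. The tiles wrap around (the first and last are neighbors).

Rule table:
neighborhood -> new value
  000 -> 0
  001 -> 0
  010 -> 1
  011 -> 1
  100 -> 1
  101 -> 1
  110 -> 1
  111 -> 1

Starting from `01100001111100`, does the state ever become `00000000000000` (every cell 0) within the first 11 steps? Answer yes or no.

no

step 1: 01110001111110
step 2: 01111001111111
step 3: 11111101111111
step 4: 11111111111111
step 5: 11111111111111  (fixed point — unchanged through step 11)
step 11 is 11111111111111, still not uniform 0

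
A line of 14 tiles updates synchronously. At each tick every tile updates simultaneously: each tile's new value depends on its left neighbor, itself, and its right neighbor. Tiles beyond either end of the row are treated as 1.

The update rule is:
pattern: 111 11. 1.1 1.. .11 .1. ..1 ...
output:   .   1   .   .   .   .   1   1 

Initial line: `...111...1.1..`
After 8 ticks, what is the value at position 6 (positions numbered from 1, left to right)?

.11..1.11....1
..1.1...1.111.
.1....11....1.
...111.1.111..
.11..1.....1.1
..1.1..1111...
.1....1...1.11
...111..11....
position 6 holds 1

1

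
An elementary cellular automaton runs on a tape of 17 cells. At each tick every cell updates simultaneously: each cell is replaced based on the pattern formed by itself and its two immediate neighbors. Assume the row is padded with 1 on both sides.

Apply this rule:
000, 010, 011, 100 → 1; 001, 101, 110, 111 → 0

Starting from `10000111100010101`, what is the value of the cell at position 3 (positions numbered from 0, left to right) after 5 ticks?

01110100011010101
01000111010010101
01110100011010101  (repeats tick 1; period 2)
tick 5: 01110100011010101
position 3 holds 1

1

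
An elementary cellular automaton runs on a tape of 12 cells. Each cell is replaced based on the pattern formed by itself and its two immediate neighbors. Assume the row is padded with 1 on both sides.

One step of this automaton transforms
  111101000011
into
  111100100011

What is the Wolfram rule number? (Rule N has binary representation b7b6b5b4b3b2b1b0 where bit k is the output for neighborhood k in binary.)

216

position 0: 111 → 1  (bit 7 = 1)
position 3: 110 → 1  (bit 6 = 1)
position 4: 101 → 0  (bit 5 = 0)
position 6: 100 → 1  (bit 4 = 1)
position 10: 011 → 1  (bit 3 = 1)
position 5: 010 → 0  (bit 2 = 0)
position 9: 001 → 0  (bit 1 = 0)
position 7: 000 → 0  (bit 0 = 0)
bits b7..b0 = 11011000 = 216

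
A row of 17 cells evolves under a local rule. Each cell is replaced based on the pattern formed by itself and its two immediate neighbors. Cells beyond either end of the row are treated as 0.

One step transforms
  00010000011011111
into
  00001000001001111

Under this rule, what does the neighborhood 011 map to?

At position 9 the neighborhood is 011; the next row has 0 there.

0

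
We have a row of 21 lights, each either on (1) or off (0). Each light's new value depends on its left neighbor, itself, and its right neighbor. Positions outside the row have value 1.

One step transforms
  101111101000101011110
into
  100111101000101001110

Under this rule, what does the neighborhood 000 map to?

At position 10 the neighborhood is 000; the next row has 0 there.

0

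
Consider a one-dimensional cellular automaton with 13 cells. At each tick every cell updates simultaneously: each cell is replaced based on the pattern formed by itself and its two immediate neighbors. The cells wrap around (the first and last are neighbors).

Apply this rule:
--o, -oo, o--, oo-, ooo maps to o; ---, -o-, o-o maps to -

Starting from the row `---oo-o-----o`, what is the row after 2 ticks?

--ooooo-o-o--

o-ooo--o---o-
--ooooo-o-o--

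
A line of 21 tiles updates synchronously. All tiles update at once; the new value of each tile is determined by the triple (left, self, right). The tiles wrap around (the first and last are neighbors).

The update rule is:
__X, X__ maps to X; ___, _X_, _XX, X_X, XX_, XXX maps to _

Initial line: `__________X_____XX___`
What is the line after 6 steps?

_________X_X___X__X__
________X___X_X_XX_X_
_______X_X_X________X
X_____X_____X______X_
_X___X_X___X_X____X__
X_X_X___X_X___X__X_X_

X_X_X___X_X___X__X_X_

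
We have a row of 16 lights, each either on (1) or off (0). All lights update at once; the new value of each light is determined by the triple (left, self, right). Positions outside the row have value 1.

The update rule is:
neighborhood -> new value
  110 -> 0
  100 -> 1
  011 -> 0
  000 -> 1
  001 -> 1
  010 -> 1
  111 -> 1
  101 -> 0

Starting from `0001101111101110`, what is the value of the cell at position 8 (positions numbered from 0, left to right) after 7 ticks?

1

1110000111000100
1101111010111111
1000110010011111
0111001111101111
0010110111000111
1110000010111011
1101111110010001
position 8 holds 1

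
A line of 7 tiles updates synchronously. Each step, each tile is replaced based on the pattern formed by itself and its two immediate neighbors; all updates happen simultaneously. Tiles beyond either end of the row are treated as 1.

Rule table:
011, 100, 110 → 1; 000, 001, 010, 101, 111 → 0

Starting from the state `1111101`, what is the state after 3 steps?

0000101
1000001
1100001

1100001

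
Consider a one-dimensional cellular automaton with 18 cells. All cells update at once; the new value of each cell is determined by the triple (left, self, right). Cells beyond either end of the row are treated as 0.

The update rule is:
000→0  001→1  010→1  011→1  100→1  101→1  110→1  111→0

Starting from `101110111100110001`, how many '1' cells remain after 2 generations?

12

111011100111111011
101110111100001111
count of 1: 12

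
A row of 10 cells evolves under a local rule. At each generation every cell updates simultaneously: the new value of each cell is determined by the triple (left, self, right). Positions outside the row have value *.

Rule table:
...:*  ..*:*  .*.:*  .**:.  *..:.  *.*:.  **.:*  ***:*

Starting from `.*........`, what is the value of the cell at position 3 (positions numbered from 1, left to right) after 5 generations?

generation 1: .*.*******
generation 2: .*..******
generation 3: .*.*.*****
generation 4: .*.*..****
generation 5: .*.*.*.***
position 3 holds .

.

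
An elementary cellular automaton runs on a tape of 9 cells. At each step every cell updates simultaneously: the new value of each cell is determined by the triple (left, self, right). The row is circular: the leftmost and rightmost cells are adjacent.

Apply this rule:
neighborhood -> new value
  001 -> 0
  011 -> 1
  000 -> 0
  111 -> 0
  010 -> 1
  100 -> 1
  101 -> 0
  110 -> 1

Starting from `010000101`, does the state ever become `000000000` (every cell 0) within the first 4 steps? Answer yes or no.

step 1: 011000101
step 2: 011100101
step 3: 010110101
step 4: 010110101
step 4 is 010110101, still not uniform 0

no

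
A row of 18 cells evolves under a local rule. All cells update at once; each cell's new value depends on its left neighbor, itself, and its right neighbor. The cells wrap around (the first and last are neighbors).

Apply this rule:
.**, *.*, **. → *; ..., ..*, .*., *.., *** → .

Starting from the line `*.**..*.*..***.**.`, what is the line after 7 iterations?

.***...*...*.*****
**.*........**...*
.**.........**...*
***.........**....
*.*.........**....
.*..........**....
............**....

............**....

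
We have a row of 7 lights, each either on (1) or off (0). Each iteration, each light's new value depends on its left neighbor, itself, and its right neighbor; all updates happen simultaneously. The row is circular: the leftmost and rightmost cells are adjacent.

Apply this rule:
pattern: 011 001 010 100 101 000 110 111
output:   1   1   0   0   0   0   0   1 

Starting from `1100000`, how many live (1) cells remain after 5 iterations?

2

1000001
0000011
0000110
0001100
0011000
count of 1: 2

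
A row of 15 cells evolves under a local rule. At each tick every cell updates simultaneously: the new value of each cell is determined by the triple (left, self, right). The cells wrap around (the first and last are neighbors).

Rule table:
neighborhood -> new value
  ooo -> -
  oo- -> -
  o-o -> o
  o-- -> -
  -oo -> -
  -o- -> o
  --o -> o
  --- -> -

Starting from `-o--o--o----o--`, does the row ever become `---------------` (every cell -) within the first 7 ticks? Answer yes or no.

no

oo-oo-oo---oo--
--o--o----o---o
-oo-oo---oo--oo
o--o----o---o--
o-oo---oo--oo-o
-o----o---o--o-
oo---oo--oo-oo-
tick 7 is oo---oo--oo-oo-, still not uniform -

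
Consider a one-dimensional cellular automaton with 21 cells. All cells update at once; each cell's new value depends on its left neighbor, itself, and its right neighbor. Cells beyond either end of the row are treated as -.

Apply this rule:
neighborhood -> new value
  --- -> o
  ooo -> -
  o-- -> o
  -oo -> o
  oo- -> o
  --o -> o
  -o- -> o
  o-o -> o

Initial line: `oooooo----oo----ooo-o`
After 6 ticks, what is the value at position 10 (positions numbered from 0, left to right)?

o----oooooooooooo-ooo
oooooo----------ooo-o
o----oooooooooooo-ooo  (repeats tick 1; period 2)
tick 6: oooooo----------ooo-o
position 10 holds -

-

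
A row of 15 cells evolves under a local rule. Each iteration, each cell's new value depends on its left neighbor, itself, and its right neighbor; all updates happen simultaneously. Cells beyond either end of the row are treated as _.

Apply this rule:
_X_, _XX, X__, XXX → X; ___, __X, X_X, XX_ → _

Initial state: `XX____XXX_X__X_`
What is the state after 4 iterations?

X_X_X_X_X_X__X_

X_X___XX__XX_XX
X_XX__X_X_X__X_
X_X_X_X_X_XX_XX
X_X_X_X_X_X__X_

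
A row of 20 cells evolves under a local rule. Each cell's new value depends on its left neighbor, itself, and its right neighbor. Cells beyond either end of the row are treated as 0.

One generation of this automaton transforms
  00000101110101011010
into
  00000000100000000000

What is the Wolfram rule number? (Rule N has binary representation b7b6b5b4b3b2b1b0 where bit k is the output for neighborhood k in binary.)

position 8: 111 → 1  (bit 7 = 1)
position 9: 110 → 0  (bit 6 = 0)
position 6: 101 → 0  (bit 5 = 0)
position 19: 100 → 0  (bit 4 = 0)
position 7: 011 → 0  (bit 3 = 0)
position 5: 010 → 0  (bit 2 = 0)
position 4: 001 → 0  (bit 1 = 0)
position 0: 000 → 0  (bit 0 = 0)
bits b7..b0 = 10000000 = 128

128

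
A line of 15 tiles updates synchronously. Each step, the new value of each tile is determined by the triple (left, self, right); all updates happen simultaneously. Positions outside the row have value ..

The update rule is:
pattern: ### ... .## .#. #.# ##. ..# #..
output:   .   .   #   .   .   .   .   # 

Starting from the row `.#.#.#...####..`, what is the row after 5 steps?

step 1: ......#..#...#.
step 2: .......#..#...#
step 3: ........#..#...
step 4: .........#..#..
step 5: ..........#..#.

..........#..#.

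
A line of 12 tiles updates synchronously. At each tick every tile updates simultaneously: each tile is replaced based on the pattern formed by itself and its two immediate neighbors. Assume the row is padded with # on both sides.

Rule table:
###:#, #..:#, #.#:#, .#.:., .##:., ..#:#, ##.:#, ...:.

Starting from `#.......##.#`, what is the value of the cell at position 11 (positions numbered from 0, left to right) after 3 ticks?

##.....#.##.
###...#.#.##
####.#.#.#.#
position 11 holds #

#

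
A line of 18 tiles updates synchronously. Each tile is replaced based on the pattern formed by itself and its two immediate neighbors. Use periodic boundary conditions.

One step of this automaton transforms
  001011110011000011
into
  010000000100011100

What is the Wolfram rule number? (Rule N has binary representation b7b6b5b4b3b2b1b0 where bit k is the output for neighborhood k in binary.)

3

position 5: 111 → 0  (bit 7 = 0)
position 7: 110 → 0  (bit 6 = 0)
position 3: 101 → 0  (bit 5 = 0)
position 0: 100 → 0  (bit 4 = 0)
position 4: 011 → 0  (bit 3 = 0)
position 2: 010 → 0  (bit 2 = 0)
position 1: 001 → 1  (bit 1 = 1)
position 13: 000 → 1  (bit 0 = 1)
bits b7..b0 = 00000011 = 3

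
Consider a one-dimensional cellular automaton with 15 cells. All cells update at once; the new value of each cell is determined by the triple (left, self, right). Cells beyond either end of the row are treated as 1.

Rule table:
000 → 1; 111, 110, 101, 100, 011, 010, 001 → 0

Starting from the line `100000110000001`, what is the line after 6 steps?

step 1: 001110000111100
step 2: 000000110000000
step 3: 011110000111110
step 4: 000000110000000  (repeats step 2; period 2)
step 6: 000000110000000

000000110000000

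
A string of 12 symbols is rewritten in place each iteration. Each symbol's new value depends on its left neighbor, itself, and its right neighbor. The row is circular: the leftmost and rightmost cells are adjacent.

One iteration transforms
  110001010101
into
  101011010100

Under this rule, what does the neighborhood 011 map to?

0

At position 11 the neighborhood is 011; the next row has 0 there.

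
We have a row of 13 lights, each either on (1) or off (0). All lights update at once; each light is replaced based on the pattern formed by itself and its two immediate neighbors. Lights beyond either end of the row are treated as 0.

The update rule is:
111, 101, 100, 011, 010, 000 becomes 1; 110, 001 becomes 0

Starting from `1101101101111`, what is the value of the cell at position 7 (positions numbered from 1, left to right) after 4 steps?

1

1011011011110
1110110111101
1101101111011
1011011110110
position 7 holds 1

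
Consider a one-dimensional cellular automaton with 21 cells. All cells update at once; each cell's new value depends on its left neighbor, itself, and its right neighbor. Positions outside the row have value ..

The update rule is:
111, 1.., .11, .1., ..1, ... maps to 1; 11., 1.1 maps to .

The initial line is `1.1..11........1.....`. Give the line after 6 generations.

1.11111111111111..11.

1.1111.11111111111111
1.111..1111111111111.
1.11.11111111111111.1
1.1..1111111111111..1
1.111111111111111.111
1.11111111111111..11.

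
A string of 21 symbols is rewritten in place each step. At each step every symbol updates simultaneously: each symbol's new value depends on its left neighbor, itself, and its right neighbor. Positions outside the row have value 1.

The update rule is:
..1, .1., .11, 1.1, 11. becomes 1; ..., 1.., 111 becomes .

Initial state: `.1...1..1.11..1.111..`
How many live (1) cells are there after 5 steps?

11..11.11111.1111.1.1
.1.11111...111..11111
1111...1..11.1.11....
...1..11.11111111...1
..11.11111......1..11
count of 1: 10

10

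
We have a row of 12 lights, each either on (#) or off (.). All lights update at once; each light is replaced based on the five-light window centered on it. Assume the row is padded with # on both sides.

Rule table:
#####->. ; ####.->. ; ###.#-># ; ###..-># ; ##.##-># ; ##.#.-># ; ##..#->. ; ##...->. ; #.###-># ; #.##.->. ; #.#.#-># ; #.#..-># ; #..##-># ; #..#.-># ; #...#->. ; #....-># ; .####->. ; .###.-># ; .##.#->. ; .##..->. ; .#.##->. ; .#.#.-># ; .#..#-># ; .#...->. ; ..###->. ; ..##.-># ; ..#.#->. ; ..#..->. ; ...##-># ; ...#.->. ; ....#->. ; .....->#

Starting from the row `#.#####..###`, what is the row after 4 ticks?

####.....#..

tick 1: ###...#.#...
tick 2: ..#....##..#
tick 3: .#..#.##..#.
tick 4: ####.....#..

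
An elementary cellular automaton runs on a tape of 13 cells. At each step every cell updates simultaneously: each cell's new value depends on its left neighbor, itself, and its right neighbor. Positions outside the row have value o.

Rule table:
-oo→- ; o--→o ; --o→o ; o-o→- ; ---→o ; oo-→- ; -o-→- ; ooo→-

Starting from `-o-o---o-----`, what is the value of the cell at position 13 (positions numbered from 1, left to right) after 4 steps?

-

step 1: ----ooo-ooooo
step 2: oooo---------
step 3: ----ooooooooo
step 4: oooo---------
position 13 holds -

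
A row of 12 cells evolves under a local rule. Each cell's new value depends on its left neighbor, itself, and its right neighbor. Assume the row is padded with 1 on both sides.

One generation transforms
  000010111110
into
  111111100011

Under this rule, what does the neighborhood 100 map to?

At position 0 the neighborhood is 100; the next row has 1 there.

1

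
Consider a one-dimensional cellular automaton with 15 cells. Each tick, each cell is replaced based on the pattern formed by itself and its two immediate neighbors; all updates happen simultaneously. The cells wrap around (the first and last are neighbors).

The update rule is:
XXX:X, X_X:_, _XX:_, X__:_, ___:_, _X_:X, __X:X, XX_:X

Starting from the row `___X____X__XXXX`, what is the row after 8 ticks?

_X_X__X_X_X_X_X

__XX___XX_X_XXX
_X_X__X_X_X__XX
_X_X_XX_X_X_X_X
_X_X__X_X_X_X_X
_X_X_XX_X_X_X_X  (repeats tick 3; period 2)
tick 8: _X_X__X_X_X_X_X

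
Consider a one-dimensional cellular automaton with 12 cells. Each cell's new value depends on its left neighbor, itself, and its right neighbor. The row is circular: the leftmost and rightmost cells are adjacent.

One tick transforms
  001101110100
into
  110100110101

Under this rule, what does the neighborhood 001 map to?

1

At position 1 the neighborhood is 001; the next row has 1 there.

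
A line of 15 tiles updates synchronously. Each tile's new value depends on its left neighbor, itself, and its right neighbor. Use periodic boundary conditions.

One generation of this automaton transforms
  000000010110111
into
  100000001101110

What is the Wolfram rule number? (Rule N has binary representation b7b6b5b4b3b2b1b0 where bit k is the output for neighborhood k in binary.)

position 13: 111 → 1  (bit 7 = 1)
position 10: 110 → 0  (bit 6 = 0)
position 8: 101 → 1  (bit 5 = 1)
position 0: 100 → 1  (bit 4 = 1)
position 9: 011 → 1  (bit 3 = 1)
position 7: 010 → 0  (bit 2 = 0)
position 6: 001 → 0  (bit 1 = 0)
position 1: 000 → 0  (bit 0 = 0)
bits b7..b0 = 10111000 = 184

184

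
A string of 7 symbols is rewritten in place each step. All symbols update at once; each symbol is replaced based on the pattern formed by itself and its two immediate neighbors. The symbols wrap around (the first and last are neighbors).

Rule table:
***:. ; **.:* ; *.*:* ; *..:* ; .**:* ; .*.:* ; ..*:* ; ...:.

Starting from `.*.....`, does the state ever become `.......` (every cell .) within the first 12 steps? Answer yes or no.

yes

***....
*.**..*
*******
.......
all cells are . at step 4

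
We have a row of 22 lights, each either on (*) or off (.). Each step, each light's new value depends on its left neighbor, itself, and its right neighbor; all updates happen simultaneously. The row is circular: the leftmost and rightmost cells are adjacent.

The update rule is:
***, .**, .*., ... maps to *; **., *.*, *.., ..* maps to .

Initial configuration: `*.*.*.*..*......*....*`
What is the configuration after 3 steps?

..*.*.*..*.**...*.*..*

..*.*.*..*.****.*.**.*
..*.*.*..*.***..*.*..*
..*.*.*..*.**...*.*..*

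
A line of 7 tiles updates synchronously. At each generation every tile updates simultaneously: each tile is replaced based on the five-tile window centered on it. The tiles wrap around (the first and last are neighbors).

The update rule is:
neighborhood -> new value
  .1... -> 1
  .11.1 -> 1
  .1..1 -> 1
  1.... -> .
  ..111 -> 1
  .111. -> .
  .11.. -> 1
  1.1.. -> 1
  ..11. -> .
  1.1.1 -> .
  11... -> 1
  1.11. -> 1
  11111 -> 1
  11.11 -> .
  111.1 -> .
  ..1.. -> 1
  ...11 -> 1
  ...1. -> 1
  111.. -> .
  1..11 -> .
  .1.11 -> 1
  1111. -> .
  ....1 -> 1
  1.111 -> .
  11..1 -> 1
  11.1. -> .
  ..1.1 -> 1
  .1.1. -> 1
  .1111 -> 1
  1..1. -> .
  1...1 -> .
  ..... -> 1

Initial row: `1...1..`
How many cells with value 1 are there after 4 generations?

2

11.111.
11.....
.11.111
.11....
count of 1: 2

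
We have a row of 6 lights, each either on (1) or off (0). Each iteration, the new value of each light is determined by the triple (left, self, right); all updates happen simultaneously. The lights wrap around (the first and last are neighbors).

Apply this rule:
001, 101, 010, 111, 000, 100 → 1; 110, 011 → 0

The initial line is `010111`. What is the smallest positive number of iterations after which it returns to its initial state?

iteration 1: 111010
iteration 2: 010111

2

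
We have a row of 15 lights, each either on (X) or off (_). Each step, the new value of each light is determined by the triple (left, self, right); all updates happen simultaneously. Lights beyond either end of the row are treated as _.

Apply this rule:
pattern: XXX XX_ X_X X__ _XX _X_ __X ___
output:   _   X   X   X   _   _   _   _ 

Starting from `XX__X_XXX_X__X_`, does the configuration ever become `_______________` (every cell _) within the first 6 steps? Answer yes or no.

no

_XX__X__XX_X__X
__XX__X__XX_X__
___XX__X__XX_X_
____XX__X__XX_X
_____XX__X__XX_
______XX__X__XX
step 6 is ______XX__X__XX, still not uniform _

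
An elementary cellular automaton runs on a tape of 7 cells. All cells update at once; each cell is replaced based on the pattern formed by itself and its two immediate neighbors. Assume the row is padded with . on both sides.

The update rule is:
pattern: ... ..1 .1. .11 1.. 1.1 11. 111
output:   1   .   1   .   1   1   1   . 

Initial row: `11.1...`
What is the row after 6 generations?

..111.1

.111111
......1
11111.1
....111
111...1
..111.1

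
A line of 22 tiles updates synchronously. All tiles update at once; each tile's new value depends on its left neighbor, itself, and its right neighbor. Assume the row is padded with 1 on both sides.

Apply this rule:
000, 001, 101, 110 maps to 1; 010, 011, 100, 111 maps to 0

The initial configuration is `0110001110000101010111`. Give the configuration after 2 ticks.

1101010101001101010011

tick 1: 1010110010111010101000
tick 2: 1101010101001101010011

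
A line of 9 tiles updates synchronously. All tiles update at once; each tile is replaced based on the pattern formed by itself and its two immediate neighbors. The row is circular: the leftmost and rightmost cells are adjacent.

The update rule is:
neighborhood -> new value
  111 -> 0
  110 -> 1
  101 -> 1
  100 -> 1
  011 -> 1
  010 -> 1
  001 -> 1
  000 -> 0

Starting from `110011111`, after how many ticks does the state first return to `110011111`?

011110000
110011000
111111101
000000111
100001101
110011111

6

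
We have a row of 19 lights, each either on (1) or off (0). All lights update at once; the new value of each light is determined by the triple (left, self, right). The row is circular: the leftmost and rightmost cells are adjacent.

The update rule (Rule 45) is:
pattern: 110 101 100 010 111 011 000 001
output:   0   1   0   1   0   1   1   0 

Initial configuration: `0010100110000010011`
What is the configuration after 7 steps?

0110000011100101101

0011100100111010010
1010000100100110010
1110110100100100011
0001101100100101010
1101011000100111110
1011110010100100001
0110000011100101101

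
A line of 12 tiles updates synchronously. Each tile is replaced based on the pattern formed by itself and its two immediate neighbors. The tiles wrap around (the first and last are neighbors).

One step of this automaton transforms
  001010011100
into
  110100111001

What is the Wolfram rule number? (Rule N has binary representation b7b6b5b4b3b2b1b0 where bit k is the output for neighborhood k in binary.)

171

position 8: 111 → 1  (bit 7 = 1)
position 9: 110 → 0  (bit 6 = 0)
position 3: 101 → 1  (bit 5 = 1)
position 5: 100 → 0  (bit 4 = 0)
position 7: 011 → 1  (bit 3 = 1)
position 2: 010 → 0  (bit 2 = 0)
position 1: 001 → 1  (bit 1 = 1)
position 0: 000 → 1  (bit 0 = 1)
bits b7..b0 = 10101011 = 171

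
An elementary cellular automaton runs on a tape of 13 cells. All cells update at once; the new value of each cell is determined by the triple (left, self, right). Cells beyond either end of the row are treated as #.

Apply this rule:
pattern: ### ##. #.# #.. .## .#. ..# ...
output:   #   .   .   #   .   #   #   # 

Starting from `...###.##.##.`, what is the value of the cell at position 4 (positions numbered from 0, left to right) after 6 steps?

#

###.#........
##..#########
#.##.########
......#######
######.######
#####...#####
position 4 holds #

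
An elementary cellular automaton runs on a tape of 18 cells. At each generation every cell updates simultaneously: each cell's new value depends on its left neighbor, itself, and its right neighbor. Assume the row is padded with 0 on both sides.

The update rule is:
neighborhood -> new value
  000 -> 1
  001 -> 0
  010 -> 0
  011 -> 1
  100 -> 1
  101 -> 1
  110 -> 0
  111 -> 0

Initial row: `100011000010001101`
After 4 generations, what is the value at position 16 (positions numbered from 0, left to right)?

0

011010111001101010
010101100101010101
001011010010101010
100110101001010101
position 16 holds 0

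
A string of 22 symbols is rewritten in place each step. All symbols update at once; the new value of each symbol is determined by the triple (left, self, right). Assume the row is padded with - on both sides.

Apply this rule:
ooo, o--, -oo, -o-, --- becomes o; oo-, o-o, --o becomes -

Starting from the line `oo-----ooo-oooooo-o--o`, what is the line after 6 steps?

step 1: o-oooo-oo--ooooo--oo-o
step 2: o-ooo--o-o-oooo-o-o--o
step 3: o-oo-o-o-o-ooo--o-oo-o
step 4: o-o--o-o-o-oo-o-o-o--o
step 5: o-oo-o-o-o-o--o-o-oo-o
step 6: o-o--o-o-o-oo-o-o-o--o

o-o--o-o-o-oo-o-o-o--o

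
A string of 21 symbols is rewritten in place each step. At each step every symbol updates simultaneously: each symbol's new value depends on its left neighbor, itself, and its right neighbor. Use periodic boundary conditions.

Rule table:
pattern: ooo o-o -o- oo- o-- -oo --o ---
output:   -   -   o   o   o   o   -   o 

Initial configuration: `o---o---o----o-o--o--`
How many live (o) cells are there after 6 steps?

12

ooo-ooo-oooo-o-oo-oo-
o-o-o-o-o--o-o-oo-oo-
o-o-o-o-oo-o-o-oo-oo-
o-o-o-o-oo-o-o-oo-oo-  (fixed point — unchanged through step 6)
count of o: 12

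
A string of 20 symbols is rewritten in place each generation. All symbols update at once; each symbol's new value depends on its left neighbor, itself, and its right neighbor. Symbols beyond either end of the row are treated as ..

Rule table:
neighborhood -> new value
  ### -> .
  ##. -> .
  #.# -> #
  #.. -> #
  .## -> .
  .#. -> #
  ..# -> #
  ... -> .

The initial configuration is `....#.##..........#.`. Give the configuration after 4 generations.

#...###..###..#...#.

generation 1: ...###..#........###
generation 2: ..#...####......#...
generation 3: .###.#....#....###..
generation 4: #...###..###..#...#.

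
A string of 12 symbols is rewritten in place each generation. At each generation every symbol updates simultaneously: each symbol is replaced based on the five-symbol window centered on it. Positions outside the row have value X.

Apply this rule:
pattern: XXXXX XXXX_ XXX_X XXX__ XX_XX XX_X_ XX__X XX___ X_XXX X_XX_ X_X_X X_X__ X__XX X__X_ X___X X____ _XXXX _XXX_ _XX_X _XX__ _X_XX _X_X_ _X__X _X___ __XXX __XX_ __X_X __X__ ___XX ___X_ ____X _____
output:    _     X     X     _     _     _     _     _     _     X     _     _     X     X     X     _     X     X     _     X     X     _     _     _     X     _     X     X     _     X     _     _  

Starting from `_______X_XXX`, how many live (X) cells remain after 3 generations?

______XXX_X_
______XXX__X
______XX__XX
count of X: 4

4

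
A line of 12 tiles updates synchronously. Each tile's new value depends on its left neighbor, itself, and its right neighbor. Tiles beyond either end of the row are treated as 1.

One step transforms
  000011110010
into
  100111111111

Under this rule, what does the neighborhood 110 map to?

1

At position 7 the neighborhood is 110; the next row has 1 there.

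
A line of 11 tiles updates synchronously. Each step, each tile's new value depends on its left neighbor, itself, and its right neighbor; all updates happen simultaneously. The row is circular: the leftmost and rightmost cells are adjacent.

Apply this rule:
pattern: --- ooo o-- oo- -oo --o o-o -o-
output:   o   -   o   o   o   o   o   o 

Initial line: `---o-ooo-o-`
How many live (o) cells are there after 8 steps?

3

oooooo-oooo
-----ooo---
oooooo-oooo  (repeats step 1; period 2)
step 8: -----ooo---
count of o: 3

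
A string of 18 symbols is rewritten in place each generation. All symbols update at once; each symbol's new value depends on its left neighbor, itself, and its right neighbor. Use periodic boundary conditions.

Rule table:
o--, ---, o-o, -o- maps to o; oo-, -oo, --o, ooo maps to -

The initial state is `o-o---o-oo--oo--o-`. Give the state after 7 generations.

generation 1: ooooo-oo--o---o-oo
generation 2: -----o--o-ooo-oo--
generation 3: oooo-oo-oo---o--oo
generation 4: ----o--o--oo-oo---
generation 5: ooo-oo-oo---o--ooo
generation 6: ---o--o--oo-oo----
generation 7: oo-oo-oo---o--oooo

oo-oo-oo---o--oooo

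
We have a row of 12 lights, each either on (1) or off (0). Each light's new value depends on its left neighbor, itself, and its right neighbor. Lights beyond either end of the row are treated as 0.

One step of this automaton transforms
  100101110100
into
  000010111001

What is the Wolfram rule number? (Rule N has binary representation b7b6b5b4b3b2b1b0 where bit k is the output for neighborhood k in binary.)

position 6: 111 → 1  (bit 7 = 1)
position 7: 110 → 1  (bit 6 = 1)
position 4: 101 → 1  (bit 5 = 1)
position 1: 100 → 0  (bit 4 = 0)
position 5: 011 → 0  (bit 3 = 0)
position 0: 010 → 0  (bit 2 = 0)
position 2: 001 → 0  (bit 1 = 0)
position 11: 000 → 1  (bit 0 = 1)
bits b7..b0 = 11100001 = 225

225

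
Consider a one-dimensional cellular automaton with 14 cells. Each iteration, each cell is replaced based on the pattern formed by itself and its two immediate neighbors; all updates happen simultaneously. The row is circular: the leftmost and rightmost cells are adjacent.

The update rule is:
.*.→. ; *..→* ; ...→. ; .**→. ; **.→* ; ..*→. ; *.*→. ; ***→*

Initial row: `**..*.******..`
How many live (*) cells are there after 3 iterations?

8

.**....******.
..**....******
*..**....*****
count of *: 8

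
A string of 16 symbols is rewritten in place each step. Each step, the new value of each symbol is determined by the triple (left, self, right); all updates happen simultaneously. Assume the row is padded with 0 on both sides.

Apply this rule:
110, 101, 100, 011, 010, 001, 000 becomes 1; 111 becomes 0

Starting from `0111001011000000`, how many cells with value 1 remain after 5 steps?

1101111111111111
1111000000000001
1001111111111111
1111000000000001  (repeats step 2; period 2)
step 5: 1001111111111111
count of 1: 14

14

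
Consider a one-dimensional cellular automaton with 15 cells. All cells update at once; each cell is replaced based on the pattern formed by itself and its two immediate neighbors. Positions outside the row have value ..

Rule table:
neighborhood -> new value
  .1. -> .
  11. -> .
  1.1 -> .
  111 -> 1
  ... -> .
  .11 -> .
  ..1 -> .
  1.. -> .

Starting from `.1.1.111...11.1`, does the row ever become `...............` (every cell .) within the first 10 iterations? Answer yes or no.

......1........
...............
all cells are . at iteration 2

yes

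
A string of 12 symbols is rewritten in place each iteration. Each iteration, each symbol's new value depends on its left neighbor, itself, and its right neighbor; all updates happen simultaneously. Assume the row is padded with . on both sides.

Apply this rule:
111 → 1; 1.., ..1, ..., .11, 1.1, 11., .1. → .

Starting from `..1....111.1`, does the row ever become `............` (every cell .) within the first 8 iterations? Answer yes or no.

yes

........1...
............
all cells are . at iteration 2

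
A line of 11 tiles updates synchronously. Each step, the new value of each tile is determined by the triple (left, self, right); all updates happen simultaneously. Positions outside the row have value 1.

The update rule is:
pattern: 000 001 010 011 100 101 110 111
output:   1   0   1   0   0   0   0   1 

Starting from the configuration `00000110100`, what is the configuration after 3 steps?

01110000100
00100110100
00100000100

00100000100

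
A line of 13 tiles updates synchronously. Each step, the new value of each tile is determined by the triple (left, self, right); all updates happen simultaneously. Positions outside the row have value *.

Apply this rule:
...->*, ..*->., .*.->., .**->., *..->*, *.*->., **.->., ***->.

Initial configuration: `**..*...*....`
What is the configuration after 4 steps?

..*..**..***.
*..*...*.....
.*..**..****.
..*...*......

..*...*......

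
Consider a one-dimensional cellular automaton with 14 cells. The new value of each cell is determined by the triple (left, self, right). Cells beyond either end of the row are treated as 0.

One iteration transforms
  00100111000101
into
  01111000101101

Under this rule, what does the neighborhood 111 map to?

At position 6 the neighborhood is 111; the next row has 0 there.

0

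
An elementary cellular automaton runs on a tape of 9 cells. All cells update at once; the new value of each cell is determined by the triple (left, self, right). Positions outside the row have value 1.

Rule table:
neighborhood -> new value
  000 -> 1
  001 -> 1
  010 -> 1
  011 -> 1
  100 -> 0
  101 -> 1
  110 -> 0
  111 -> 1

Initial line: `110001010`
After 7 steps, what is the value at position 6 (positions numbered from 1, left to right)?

100111111
001111111
011111111
111111111
111111111  (fixed point — unchanged through step 7)
position 6 holds 1

1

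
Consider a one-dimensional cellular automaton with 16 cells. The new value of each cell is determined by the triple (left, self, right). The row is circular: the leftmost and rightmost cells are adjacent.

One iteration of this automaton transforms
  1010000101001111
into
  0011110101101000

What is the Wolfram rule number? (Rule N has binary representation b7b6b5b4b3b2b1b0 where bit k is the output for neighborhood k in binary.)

position 13: 111 → 0  (bit 7 = 0)
position 0: 110 → 0  (bit 6 = 0)
position 1: 101 → 0  (bit 5 = 0)
position 3: 100 → 1  (bit 4 = 1)
position 12: 011 → 1  (bit 3 = 1)
position 2: 010 → 1  (bit 2 = 1)
position 6: 001 → 0  (bit 1 = 0)
position 4: 000 → 1  (bit 0 = 1)
bits b7..b0 = 00011101 = 29

29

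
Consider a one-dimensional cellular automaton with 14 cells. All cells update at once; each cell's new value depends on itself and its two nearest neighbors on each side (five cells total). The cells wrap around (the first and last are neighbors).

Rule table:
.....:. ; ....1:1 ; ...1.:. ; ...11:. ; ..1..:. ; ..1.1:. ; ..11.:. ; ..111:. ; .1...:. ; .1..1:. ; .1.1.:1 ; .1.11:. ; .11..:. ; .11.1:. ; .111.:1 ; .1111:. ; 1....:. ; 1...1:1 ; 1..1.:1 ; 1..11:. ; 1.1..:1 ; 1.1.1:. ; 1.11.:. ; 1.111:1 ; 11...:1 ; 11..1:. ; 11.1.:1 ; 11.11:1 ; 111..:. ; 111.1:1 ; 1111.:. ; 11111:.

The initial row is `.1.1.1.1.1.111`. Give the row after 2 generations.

1.1.1.1.1..111
11.1.1.11.....

11.1.1.11.....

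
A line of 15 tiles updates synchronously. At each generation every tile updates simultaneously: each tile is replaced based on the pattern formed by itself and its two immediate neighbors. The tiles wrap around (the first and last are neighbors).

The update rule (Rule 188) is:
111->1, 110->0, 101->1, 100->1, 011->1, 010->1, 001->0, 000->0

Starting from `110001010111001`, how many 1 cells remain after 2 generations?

101001111110101
011101111101111
count of 1: 12

12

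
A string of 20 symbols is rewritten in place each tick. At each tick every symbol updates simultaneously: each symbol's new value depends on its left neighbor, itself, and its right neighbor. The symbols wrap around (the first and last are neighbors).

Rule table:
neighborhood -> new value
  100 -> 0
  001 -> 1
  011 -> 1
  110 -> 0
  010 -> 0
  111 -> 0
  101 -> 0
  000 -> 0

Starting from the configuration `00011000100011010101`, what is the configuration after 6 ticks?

00110001000110000000
01100010001100000000
11000100011000000000
10001000110000000001
00010001100000000011
00100011000000000110

00100011000000000110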